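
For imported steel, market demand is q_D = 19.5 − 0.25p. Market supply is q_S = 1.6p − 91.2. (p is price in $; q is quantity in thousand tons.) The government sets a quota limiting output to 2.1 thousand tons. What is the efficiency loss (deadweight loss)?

In inverse form: demand p = 78 − 4q, supply p = 57 + 0.625q.
Competitive equilibrium: 78 − 4q = 57 + 0.625q → q* = 4.5405, p* = 59.8378.
At q = 2.1: demand price = 78 − 4·2.1 = 69.6; supply price = 57 + 0.625·2.1 = 58.3125.
Δq = 4.5405 − 2.1 = 2.4405; wedge = 69.6 − 58.3125 = 11.2875.
Welfare loss = ½ × 2.4405 × 11.2875 = $13.77 thousand.

$13.77 thousand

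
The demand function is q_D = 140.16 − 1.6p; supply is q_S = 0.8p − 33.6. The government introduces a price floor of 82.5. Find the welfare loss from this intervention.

244.824

In inverse form: demand p = 87.6 − 0.625q, supply p = 42 + 1.25q.
Competitive equilibrium: 87.6 − 0.625q = 42 + 1.25q → q* = 24.32, p* = 72.4.
At the floor p = 82.5, quantity demanded = (87.6 − 82.5)/0.625 = 8.16.
Sellers' marginal cost at q' = 8.16: 42 + 1.25·8.16 = 52.2.
Δq = 24.32 − 8.16 = 16.16; wedge = 82.5 − 52.2 = 30.3.
The triangle = ½ × 16.16 × 30.3 = 244.824.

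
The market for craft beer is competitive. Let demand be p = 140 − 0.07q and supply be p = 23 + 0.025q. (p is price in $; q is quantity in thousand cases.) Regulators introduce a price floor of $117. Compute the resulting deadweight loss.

$38732.57 thousand

Competitive equilibrium: 140 − 0.07q = 23 + 0.025q → q* = 1231.5789, p* = 53.7895.
At the floor p = 117, quantity demanded = (140 − 117)/0.07 = 328.5714.
Sellers' marginal cost at q' = 328.5714: 23 + 0.025·328.5714 = 31.2143.
Δq = 1231.5789 − 328.5714 = 903.0075; wedge = 117 − 31.2143 = 85.7857.
Welfare loss = ½ × 903.0075 × 85.7857 = $38732.57 thousand.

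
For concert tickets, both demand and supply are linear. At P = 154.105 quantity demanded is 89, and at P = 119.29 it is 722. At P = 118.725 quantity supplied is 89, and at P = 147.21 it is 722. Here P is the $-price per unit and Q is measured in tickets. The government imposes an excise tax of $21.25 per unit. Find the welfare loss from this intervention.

Demand slope = (119.29 − 154.105)/(722 − 89) = −0.055, so P = 159 − 0.055Q.
Supply slope = (147.21 − 118.725)/(722 − 89) = 0.045, so P = 114.72 + 0.045Q.
Competitive equilibrium: 159 − 0.055Q = 114.72 + 0.045Q → Q* = 442.8, P* = 134.646.
With the tax, the buyer price exceeds the seller price by 21.25: (159 − 0.055Q) − (114.72 + 0.045Q) = 21.25 → Q' = 230.3.
ΔQ = 442.8 − 230.3 = 212.5; the wedge equals the tax, 21.25.
The triangle = ½ × 212.5 × 21.25 = $2257.81.

$2257.81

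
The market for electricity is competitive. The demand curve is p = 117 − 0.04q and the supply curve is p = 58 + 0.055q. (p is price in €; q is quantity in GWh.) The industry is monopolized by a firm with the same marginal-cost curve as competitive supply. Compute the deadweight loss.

€1608.43

Competitive equilibrium: 117 − 0.04q = 58 + 0.055q → q* = 621.0526, p* = 92.1579.
Marginal revenue: MR = 117 − 0.08q. Set MR = MC: 117 − 0.08q = 58 + 0.055q → q_m = 437.037.
Price p_m = 117 − 0.04·437.037 = 99.5185; MC(q_m) = 58 + 0.055·437.037 = 82.037.
Competitive q* = 621.0526, so Δq = 184.0156; wedge = 99.5185 − 82.037 = 17.4815.
Welfare loss = ½ × 184.0156 × 17.4815 = €1608.43.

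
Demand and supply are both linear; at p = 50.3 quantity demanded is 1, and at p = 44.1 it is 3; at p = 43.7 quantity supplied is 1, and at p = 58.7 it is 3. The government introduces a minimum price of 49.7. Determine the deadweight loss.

0.98

Demand slope = (44.1 − 50.3)/(3 − 1) = −3.1, so p = 53.4 − 3.1q.
Supply slope = (58.7 − 43.7)/(3 − 1) = 7.5, so p = 36.2 + 7.5q.
Competitive equilibrium: 53.4 − 3.1q = 36.2 + 7.5q → q* = 1.6226, p* = 48.3698.
At the floor p = 49.7, quantity demanded = (53.4 − 49.7)/3.1 = 1.1935.
Sellers' marginal cost at q' = 1.1935: 36.2 + 7.5·1.1935 = 45.1513.
Δq = 1.6226 − 1.1935 = 0.4291; wedge = 49.7 − 45.1513 = 4.5487.
DWL = ½ × 0.4291 × 4.5487 = 0.98.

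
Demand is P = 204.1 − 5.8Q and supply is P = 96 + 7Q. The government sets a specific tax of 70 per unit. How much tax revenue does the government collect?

208.36

Competitive equilibrium: 204.1 − 5.8Q = 96 + 7Q → Q* = 8.4453, P* = 155.1172.
With the tax, the buyer price exceeds the seller price by 70: (204.1 − 5.8Q) − (96 + 7Q) = 70 → Q' = 2.9766.
Tax revenue = 70 × 2.9766 = 208.36.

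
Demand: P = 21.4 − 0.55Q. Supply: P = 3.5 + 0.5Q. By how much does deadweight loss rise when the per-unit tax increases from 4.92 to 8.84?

25.69

Competitive equilibrium: 21.4 − 0.55Q = 3.5 + 0.5Q → Q* = 17.0476, P* = 12.0238.
For a per-unit tax t: ΔQ = t/1.05, so DWL = ½·t·(t/1.05) = t²/2.1.
At t = 4.92: DWL = 11.527. At t = 8.84: DWL = 37.212.
Increase = 37.212 − 11.527 = 25.69.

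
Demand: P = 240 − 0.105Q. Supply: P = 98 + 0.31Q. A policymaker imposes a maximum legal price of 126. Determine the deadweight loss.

Competitive equilibrium: 240 − 0.105Q = 98 + 0.31Q → Q* = 342.1687, P* = 204.0723.
At the ceiling P = 126, quantity supplied = (126 − 98)/0.31 = 90.3226.
Willingness to pay at Q' = 90.3226: 240 − 0.105·90.3226 = 230.5161.
ΔQ = 342.1687 − 90.3226 = 251.8461; wedge = 230.5161 − 126 = 104.5161.
Deadweight loss = ½ × 251.8461 × 104.5161 = 13160.99.

13160.99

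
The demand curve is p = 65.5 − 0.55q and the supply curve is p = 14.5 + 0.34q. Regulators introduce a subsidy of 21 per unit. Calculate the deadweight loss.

247.75

Competitive equilibrium: 65.5 − 0.55q = 14.5 + 0.34q → q* = 57.3034, p* = 33.9831.
The subsidy lowers effective supply by 21: p = 0.34q − 6.5.
New quantity: 65.5 − 0.55q = 0.34q − 6.5 → q' = 80.8989.
Overproduction Δq = 80.8989 − 57.3034 = 23.5955; wedge = subsidy = 21.
Welfare loss = ½ × 23.5955 × 21 = 247.75.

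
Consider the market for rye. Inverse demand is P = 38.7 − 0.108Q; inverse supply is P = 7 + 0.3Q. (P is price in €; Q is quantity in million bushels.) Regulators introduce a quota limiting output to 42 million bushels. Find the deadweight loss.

Competitive equilibrium: 38.7 − 0.108Q = 7 + 0.3Q → Q* = 77.6961, P* = 30.3088.
At Q = 42: demand price = 38.7 − 0.108·42 = 34.164; supply price = 7 + 0.3·42 = 19.6.
ΔQ = 77.6961 − 42 = 35.6961; wedge = 34.164 − 19.6 = 14.564.
DWL = ½ × 35.6961 × 14.564 = €259.94 million.

€259.94 million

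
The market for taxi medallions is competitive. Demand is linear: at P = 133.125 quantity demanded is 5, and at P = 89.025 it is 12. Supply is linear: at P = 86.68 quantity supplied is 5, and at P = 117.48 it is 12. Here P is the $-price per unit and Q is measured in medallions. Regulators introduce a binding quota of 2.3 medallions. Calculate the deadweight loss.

$265.20

Demand slope = (89.025 − 133.125)/(12 − 5) = −6.3, so P = 164.625 − 6.3Q.
Supply slope = (117.48 − 86.68)/(12 − 5) = 4.4, so P = 64.68 + 4.4Q.
Competitive equilibrium: 164.625 − 6.3Q = 64.68 + 4.4Q → Q* = 9.34065, P* = 105.77888.
At Q = 2.3: demand price = 164.625 − 6.3·2.3 = 150.135; supply price = 64.68 + 4.4·2.3 = 74.8.
ΔQ = 9.34065 − 2.3 = 7.04065; wedge = 150.135 − 74.8 = 75.335.
Deadweight loss = ½ × 7.04065 × 75.335 = $265.20.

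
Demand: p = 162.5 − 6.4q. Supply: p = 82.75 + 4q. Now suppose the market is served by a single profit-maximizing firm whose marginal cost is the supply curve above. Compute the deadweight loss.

Competitive equilibrium: 162.5 − 6.4q = 82.75 + 4q → q* = 7.6683, p* = 113.4231.
Marginal revenue: MR = 162.5 − 12.8q. Set MR = MC: 162.5 − 12.8q = 82.75 + 4q → q_m = 4.747.
Price p_m = 162.5 − 6.4·4.747 = 132.1192; MC(q_m) = 82.75 + 4·4.747 = 101.738.
Competitive q* = 7.6683, so Δq = 2.9213; wedge = 132.1192 − 101.738 = 30.3812.
Welfare loss = ½ × 2.9213 × 30.3812 = 44.38.

44.38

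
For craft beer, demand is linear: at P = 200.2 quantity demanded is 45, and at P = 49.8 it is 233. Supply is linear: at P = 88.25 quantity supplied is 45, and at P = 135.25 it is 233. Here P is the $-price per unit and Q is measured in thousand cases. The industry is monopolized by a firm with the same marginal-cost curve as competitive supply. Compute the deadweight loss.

$2256.85 thousand

Demand slope = (49.8 − 200.2)/(233 − 45) = −0.8, so P = 236.2 − 0.8Q.
Supply slope = (135.25 − 88.25)/(233 − 45) = 0.25, so P = 77 + 0.25Q.
Competitive equilibrium: 236.2 − 0.8Q = 77 + 0.25Q → Q* = 151.619, P* = 114.9048.
Marginal revenue: MR = 236.2 − 1.6Q. Set MR = MC: 236.2 − 1.6Q = 77 + 0.25Q → Q_m = 86.0541.
Price P_m = 236.2 − 0.8·86.0541 = 167.3567; MC(Q_m) = 77 + 0.25·86.0541 = 98.5135.
Competitive Q* = 151.619, so ΔQ = 65.5649; wedge = 167.3567 − 98.5135 = 68.8432.
The triangle = ½ × 65.5649 × 68.8432 = $2256.85 thousand.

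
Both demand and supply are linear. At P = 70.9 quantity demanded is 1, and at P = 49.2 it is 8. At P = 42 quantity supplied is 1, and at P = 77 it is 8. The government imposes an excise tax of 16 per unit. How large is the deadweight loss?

15.80

Demand slope = (49.2 − 70.9)/(8 − 1) = −3.1, so P = 74 − 3.1Q.
Supply slope = (77 − 42)/(8 − 1) = 5, so P = 37 + 5Q.
Competitive equilibrium: 74 − 3.1Q = 37 + 5Q → Q* = 4.5679, P* = 59.8395.
With the tax, the buyer price exceeds the seller price by 16: (74 − 3.1Q) − (37 + 5Q) = 16 → Q' = 2.5926.
ΔQ = 4.5679 − 2.5926 = 1.9753; the wedge equals the tax, 16.
Deadweight loss = ½ × 1.9753 × 16 = 15.80.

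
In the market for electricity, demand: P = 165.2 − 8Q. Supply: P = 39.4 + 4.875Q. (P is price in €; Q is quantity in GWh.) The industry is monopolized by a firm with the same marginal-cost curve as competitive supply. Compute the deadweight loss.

Competitive equilibrium: 165.2 − 8Q = 39.4 + 4.875Q → Q* = 9.77087, P* = 87.03301.
Marginal revenue: MR = 165.2 − 16Q. Set MR = MC: 165.2 − 16Q = 39.4 + 4.875Q → Q_m = 6.02635.
Price P_m = 165.2 − 8·6.02635 = 116.9892; MC(Q_m) = 39.4 + 4.875·6.02635 = 68.77846.
Competitive Q* = 9.77087, so ΔQ = 3.74452; wedge = 116.9892 − 68.77846 = 48.21074.
Welfare loss = ½ × 3.74452 × 48.21074 = €90.26.

€90.26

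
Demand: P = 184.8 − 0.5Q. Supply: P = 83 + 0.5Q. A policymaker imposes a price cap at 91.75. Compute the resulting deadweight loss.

3553.245

Competitive equilibrium: 184.8 − 0.5Q = 83 + 0.5Q → Q* = 101.8, P* = 133.9.
At the ceiling P = 91.75, quantity supplied = (91.75 − 83)/0.5 = 17.5.
Willingness to pay at Q' = 17.5: 184.8 − 0.5·17.5 = 176.05.
ΔQ = 101.8 − 17.5 = 84.3; wedge = 176.05 − 91.75 = 84.3.
Deadweight loss = ½ × 84.3 × 84.3 = 3553.245.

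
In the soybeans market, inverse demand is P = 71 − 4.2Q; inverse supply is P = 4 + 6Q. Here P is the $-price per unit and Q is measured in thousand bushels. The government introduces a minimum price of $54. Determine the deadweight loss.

Competitive equilibrium: 71 − 4.2Q = 4 + 6Q → Q* = 6.5686, P* = 43.4118.
At the floor P = 54, quantity demanded = (71 − 54)/4.2 = 4.0476.
Sellers' marginal cost at Q' = 4.0476: 4 + 6·4.0476 = 28.2856.
ΔQ = 6.5686 − 4.0476 = 2.521; wedge = 54 − 28.2856 = 25.7144.
The triangle = ½ × 2.521 × 25.7144 = $32.41 thousand.

$32.41 thousand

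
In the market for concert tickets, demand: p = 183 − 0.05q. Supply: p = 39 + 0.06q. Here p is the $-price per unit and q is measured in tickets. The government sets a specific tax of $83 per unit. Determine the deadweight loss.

$31313.64

Competitive equilibrium: 183 − 0.05q = 39 + 0.06q → q* = 1309.09091, p* = 117.54545.
With the tax, the buyer price exceeds the seller price by 83: (183 − 0.05q) − (39 + 0.06q) = 83 → q' = 554.54545.
Δq = 1309.09091 − 554.54545 = 754.54546; the wedge equals the tax, 83.
Deadweight loss = ½ × 754.54546 × 83 = $31313.64.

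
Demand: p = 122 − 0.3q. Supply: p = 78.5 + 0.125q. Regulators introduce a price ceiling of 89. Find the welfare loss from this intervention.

71.58

Competitive equilibrium: 122 − 0.3q = 78.5 + 0.125q → q* = 102.3529, p* = 91.2941.
At the ceiling p = 89, quantity supplied = (89 − 78.5)/0.125 = 84.
Willingness to pay at q' = 84: 122 − 0.3·84 = 96.8.
Δq = 102.3529 − 84 = 18.3529; wedge = 96.8 − 89 = 7.8.
The triangle = ½ × 18.3529 × 7.8 = 71.58.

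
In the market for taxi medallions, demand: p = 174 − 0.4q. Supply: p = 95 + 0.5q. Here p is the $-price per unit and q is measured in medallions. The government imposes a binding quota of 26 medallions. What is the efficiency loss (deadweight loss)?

$1717.42

Competitive equilibrium: 174 − 0.4q = 95 + 0.5q → q* = 87.7778, p* = 138.8889.
At q = 26: demand price = 174 − 0.4·26 = 163.6; supply price = 95 + 0.5·26 = 108.
Δq = 87.7778 − 26 = 61.7778; wedge = 163.6 − 108 = 55.6.
The triangle = ½ × 61.7778 × 55.6 = $1717.42.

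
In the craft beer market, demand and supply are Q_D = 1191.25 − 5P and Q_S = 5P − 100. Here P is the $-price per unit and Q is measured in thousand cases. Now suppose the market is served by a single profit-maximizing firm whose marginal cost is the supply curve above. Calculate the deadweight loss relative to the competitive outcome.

In inverse form: demand P = 238.25 − 0.2Q, supply P = 20 + 0.2Q.
Competitive equilibrium: 238.25 − 0.2Q = 20 + 0.2Q → Q* = 545.625, P* = 129.125.
Marginal revenue: MR = 238.25 − 0.4Q. Set MR = MC: 238.25 − 0.4Q = 20 + 0.2Q → Q_m = 363.75.
Price P_m = 238.25 − 0.2·363.75 = 165.5; MC(Q_m) = 20 + 0.2·363.75 = 92.75.
Competitive Q* = 545.625, so ΔQ = 181.875; wedge = 165.5 − 92.75 = 72.75.
DWL = ½ × 181.875 × 72.75 = $6615.70 thousand.

$6615.70 thousand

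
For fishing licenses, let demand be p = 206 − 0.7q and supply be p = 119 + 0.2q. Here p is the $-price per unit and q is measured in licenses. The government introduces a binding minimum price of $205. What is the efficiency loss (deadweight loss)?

Competitive equilibrium: 206 − 0.7q = 119 + 0.2q → q* = 96.6667, p* = 138.3333.
At the floor p = 205, quantity demanded = (206 − 205)/0.7 = 1.4286.
Sellers' marginal cost at q' = 1.4286: 119 + 0.2·1.4286 = 119.2857.
Δq = 96.6667 − 1.4286 = 95.2381; wedge = 205 − 119.2857 = 85.7143.
Deadweight loss = ½ × 95.2381 × 85.7143 = $4081.63.

$4081.63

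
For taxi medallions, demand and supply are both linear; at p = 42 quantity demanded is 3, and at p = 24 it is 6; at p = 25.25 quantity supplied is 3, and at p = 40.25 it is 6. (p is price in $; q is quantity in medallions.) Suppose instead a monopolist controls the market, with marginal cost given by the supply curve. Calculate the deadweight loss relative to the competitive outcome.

Demand slope = (24 − 42)/(6 − 3) = −6, so p = 60 − 6q.
Supply slope = (40.25 − 25.25)/(6 − 3) = 5, so p = 10.25 + 5q.
Competitive equilibrium: 60 − 6q = 10.25 + 5q → q* = 4.5227, p* = 32.8636.
Marginal revenue: MR = 60 − 12q. Set MR = MC: 60 − 12q = 10.25 + 5q → q_m = 2.9265.
Price p_m = 60 − 6·2.9265 = 42.441; MC(q_m) = 10.25 + 5·2.9265 = 24.8825.
Competitive q* = 4.5227, so Δq = 1.5962; wedge = 42.441 − 24.8825 = 17.5585.
DWL = ½ × 1.5962 × 17.5585 = $14.01.

$14.01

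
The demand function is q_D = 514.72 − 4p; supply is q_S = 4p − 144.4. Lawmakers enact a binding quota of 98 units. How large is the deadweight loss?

In inverse form: demand p = 128.68 − 0.25q, supply p = 36.1 + 0.25q.
Competitive equilibrium: 128.68 − 0.25q = 36.1 + 0.25q → q* = 185.16, p* = 82.39.
At q = 98: demand price = 128.68 − 0.25·98 = 104.18; supply price = 36.1 + 0.25·98 = 60.6.
Δq = 185.16 − 98 = 87.16; wedge = 104.18 − 60.6 = 43.58.
Welfare loss = ½ × 87.16 × 43.58 = 1899.22.

1899.22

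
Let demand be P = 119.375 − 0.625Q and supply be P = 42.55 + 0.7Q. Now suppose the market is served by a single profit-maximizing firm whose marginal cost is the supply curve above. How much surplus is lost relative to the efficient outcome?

Competitive equilibrium: 119.375 − 0.625Q = 42.55 + 0.7Q → Q* = 57.9811, P* = 83.1368.
Marginal revenue: MR = 119.375 − 1.25Q. Set MR = MC: 119.375 − 1.25Q = 42.55 + 0.7Q → Q_m = 39.3974.
Price P_m = 119.375 − 0.625·39.3974 = 94.7516; MC(Q_m) = 42.55 + 0.7·39.3974 = 70.1282.
Competitive Q* = 57.9811, so ΔQ = 18.5837; wedge = 94.7516 − 70.1282 = 24.6234.
Deadweight loss = ½ × 18.5837 × 24.6234 = 228.80.

228.80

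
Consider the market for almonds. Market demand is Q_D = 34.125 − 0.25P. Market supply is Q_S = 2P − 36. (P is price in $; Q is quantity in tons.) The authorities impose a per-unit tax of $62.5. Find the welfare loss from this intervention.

$434.03

In inverse form: demand P = 136.5 − 4Q, supply P = 18 + 0.5Q.
Competitive equilibrium: 136.5 − 4Q = 18 + 0.5Q → Q* = 26.3333, P* = 31.1667.
With the tax, the buyer price exceeds the seller price by 62.5: (136.5 − 4Q) − (18 + 0.5Q) = 62.5 → Q' = 12.4444.
ΔQ = 26.3333 − 12.4444 = 13.8889; the wedge equals the tax, 62.5.
The triangle = ½ × 13.8889 × 62.5 = $434.03.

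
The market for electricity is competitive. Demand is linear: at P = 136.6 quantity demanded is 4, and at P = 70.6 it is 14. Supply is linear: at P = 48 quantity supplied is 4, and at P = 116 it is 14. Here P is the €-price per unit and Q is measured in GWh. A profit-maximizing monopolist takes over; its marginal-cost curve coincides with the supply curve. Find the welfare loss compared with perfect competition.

€82.17

Demand slope = (70.6 − 136.6)/(14 − 4) = −6.6, so P = 163 − 6.6Q.
Supply slope = (116 − 48)/(14 − 4) = 6.8, so P = 20.8 + 6.8Q.
Competitive equilibrium: 163 − 6.6Q = 20.8 + 6.8Q → Q* = 10.6119, P* = 92.9612.
Marginal revenue: MR = 163 − 13.2Q. Set MR = MC: 163 − 13.2Q = 20.8 + 6.8Q → Q_m = 7.11.
Price P_m = 163 − 6.6·7.11 = 116.074; MC(Q_m) = 20.8 + 6.8·7.11 = 69.148.
Competitive Q* = 10.6119, so ΔQ = 3.5019; wedge = 116.074 − 69.148 = 46.926.
DWL = ½ × 3.5019 × 46.926 = €82.17.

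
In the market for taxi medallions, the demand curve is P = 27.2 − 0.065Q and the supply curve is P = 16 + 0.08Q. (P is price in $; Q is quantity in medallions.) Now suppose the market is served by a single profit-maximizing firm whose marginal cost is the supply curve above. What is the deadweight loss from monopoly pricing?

Competitive equilibrium: 27.2 − 0.065Q = 16 + 0.08Q → Q* = 77.2414, P* = 22.1793.
Marginal revenue: MR = 27.2 − 0.13Q. Set MR = MC: 27.2 − 0.13Q = 16 + 0.08Q → Q_m = 53.3333.
Price P_m = 27.2 − 0.065·53.3333 = 23.7333; MC(Q_m) = 16 + 0.08·53.3333 = 20.2667.
Competitive Q* = 77.2414, so ΔQ = 23.9081; wedge = 23.7333 − 20.2667 = 3.4666.
The triangle = ½ × 23.9081 × 3.4666 = $41.44.

$41.44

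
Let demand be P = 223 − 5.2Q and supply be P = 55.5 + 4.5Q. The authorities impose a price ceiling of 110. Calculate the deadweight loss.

128.98

Competitive equilibrium: 223 − 5.2Q = 55.5 + 4.5Q → Q* = 17.268, P* = 133.2062.
At the ceiling P = 110, quantity supplied = (110 − 55.5)/4.5 = 12.1111.
Willingness to pay at Q' = 12.1111: 223 − 5.2·12.1111 = 160.0223.
ΔQ = 17.268 − 12.1111 = 5.1569; wedge = 160.0223 − 110 = 50.0223.
DWL = ½ × 5.1569 × 50.0223 = 128.98.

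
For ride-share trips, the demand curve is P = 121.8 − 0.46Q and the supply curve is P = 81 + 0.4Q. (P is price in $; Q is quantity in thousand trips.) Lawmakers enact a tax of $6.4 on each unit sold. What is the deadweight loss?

$23.81 thousand

Competitive equilibrium: 121.8 − 0.46Q = 81 + 0.4Q → Q* = 47.4419, P* = 99.9767.
With the tax, the buyer price exceeds the seller price by 6.4: (121.8 − 0.46Q) − (81 + 0.4Q) = 6.4 → Q' = 40.
ΔQ = 47.4419 − 40 = 7.4419; the wedge equals the tax, 6.4.
The triangle = ½ × 7.4419 × 6.4 = $23.81 thousand.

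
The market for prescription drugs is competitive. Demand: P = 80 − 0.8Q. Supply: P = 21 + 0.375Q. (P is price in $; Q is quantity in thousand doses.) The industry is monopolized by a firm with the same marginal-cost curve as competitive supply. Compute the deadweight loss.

$243.04 thousand

Competitive equilibrium: 80 − 0.8Q = 21 + 0.375Q → Q* = 50.2128, P* = 39.8298.
Marginal revenue: MR = 80 − 1.6Q. Set MR = MC: 80 − 1.6Q = 21 + 0.375Q → Q_m = 29.8734.
Price P_m = 80 − 0.8·29.8734 = 56.1013; MC(Q_m) = 21 + 0.375·29.8734 = 32.2025.
Competitive Q* = 50.2128, so ΔQ = 20.3394; wedge = 56.1013 − 32.2025 = 23.8988.
Deadweight loss = ½ × 20.3394 × 23.8988 = $243.04 thousand.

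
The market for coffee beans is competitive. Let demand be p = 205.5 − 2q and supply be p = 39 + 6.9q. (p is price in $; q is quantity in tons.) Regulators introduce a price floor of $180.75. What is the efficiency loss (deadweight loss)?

Competitive equilibrium: 205.5 − 2q = 39 + 6.9q → q* = 18.7079, p* = 168.0843.
At the floor p = 180.75, quantity demanded = (205.5 − 180.75)/2 = 12.375.
Sellers' marginal cost at q' = 12.375: 39 + 6.9·12.375 = 124.3875.
Δq = 18.7079 − 12.375 = 6.3329; wedge = 180.75 − 124.3875 = 56.3625.
The triangle = ½ × 6.3329 × 56.3625 = $178.47.

$178.47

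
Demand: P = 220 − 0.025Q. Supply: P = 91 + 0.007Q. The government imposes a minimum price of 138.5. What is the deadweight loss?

Competitive equilibrium: 220 − 0.025Q = 91 + 0.007Q → Q* = 4031.25, P* = 119.2188.
At the floor P = 138.5, quantity demanded = (220 − 138.5)/0.025 = 3260.
Sellers' marginal cost at Q' = 3260: 91 + 0.007·3260 = 113.82.
ΔQ = 4031.25 − 3260 = 771.25; wedge = 138.5 − 113.82 = 24.68.
DWL = ½ × 771.25 × 24.68 = 9517.225.

9517.225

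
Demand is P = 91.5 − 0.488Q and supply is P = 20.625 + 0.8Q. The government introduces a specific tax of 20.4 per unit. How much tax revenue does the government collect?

799.45

Competitive equilibrium: 91.5 − 0.488Q = 20.625 + 0.8Q → Q* = 55.0272, P* = 64.6467.
With the tax, the buyer price exceeds the seller price by 20.4: (91.5 − 0.488Q) − (20.625 + 0.8Q) = 20.4 → Q' = 39.1887.
Tax revenue = 20.4 × 39.1887 = 799.45.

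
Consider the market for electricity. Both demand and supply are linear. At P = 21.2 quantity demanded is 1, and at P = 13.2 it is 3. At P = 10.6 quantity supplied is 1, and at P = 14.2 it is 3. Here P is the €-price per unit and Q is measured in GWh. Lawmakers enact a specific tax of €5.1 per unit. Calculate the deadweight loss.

€2.24

Demand slope = (13.2 − 21.2)/(3 − 1) = −4, so P = 25.2 − 4Q.
Supply slope = (14.2 − 10.6)/(3 − 1) = 1.8, so P = 8.8 + 1.8Q.
Competitive equilibrium: 25.2 − 4Q = 8.8 + 1.8Q → Q* = 2.8276, P* = 13.8897.
With the tax, the buyer price exceeds the seller price by 5.1: (25.2 − 4Q) − (8.8 + 1.8Q) = 5.1 → Q' = 1.9483.
ΔQ = 2.8276 − 1.9483 = 0.8793; the wedge equals the tax, 5.1.
Welfare loss = ½ × 0.8793 × 5.1 = €2.24.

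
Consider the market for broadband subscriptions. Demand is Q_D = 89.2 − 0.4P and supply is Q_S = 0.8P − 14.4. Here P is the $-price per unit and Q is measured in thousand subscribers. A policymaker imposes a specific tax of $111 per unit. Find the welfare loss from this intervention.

In inverse form: demand P = 223 − 2.5Q, supply P = 18 + 1.25Q.
Competitive equilibrium: 223 − 2.5Q = 18 + 1.25Q → Q* = 54.6667, P* = 86.3333.
With the tax, the buyer price exceeds the seller price by 111: (223 − 2.5Q) − (18 + 1.25Q) = 111 → Q' = 25.0667.
ΔQ = 54.6667 − 25.0667 = 29.6; the wedge equals the tax, 111.
Deadweight loss = ½ × 29.6 × 111 = $1642.80 thousand.

$1642.80 thousand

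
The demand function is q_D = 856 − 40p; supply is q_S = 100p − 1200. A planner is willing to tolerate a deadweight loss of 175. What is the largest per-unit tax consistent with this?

In inverse form: demand p = 21.4 − 0.025q, supply p = 12 + 0.01q.
Competitive equilibrium: 21.4 − 0.025q = 12 + 0.01q → q* = 268.5714, p* = 14.6857.
A tax t gives Δq = t/0.035 and wedge t, so DWL = t²/0.07.
t²/0.07 = 175 → t² = 12.25 → t = 3.5.

3.5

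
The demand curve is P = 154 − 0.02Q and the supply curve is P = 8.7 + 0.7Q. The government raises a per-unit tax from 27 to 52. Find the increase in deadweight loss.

Competitive equilibrium: 154 − 0.02Q = 8.7 + 0.7Q → Q* = 201.8056, P* = 149.9639.
For a per-unit tax t: ΔQ = t/0.72, so DWL = ½·t·(t/0.72) = t²/1.44.
At t = 27: DWL = 506.25. At t = 52: DWL = 1877.778.
Increase = 1877.778 − 506.25 = 1371.53.

1371.53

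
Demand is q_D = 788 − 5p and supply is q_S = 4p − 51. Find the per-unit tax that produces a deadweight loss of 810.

In inverse form: demand p = 157.6 − 0.2q, supply p = 12.75 + 0.25q.
Competitive equilibrium: 157.6 − 0.2q = 12.75 + 0.25q → q* = 321.8889, p* = 93.2222.
A tax t gives Δq = t/0.45 and wedge t, so DWL = t²/0.9.
t²/0.9 = 810 → t² = 729 → t = 27.

27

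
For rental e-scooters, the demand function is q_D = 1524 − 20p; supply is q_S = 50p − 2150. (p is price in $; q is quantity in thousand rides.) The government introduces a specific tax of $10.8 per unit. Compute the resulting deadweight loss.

$833.14 thousand

In inverse form: demand p = 76.2 − 0.05q, supply p = 43 + 0.02q.
Competitive equilibrium: 76.2 − 0.05q = 43 + 0.02q → q* = 474.2857, p* = 52.4857.
With the tax, the buyer price exceeds the seller price by 10.8: (76.2 − 0.05q) − (43 + 0.02q) = 10.8 → q' = 320.
Δq = 474.2857 − 320 = 154.2857; the wedge equals the tax, 10.8.
Deadweight loss = ½ × 154.2857 × 10.8 = $833.14 thousand.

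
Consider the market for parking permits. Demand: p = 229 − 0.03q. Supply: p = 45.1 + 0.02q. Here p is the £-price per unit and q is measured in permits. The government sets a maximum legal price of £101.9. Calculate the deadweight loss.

Competitive equilibrium: 229 − 0.03q = 45.1 + 0.02q → q* = 3678, p* = 118.66.
At the ceiling p = 101.9, quantity supplied = (101.9 − 45.1)/0.02 = 2840.
Willingness to pay at q' = 2840: 229 − 0.03·2840 = 143.8.
Δq = 3678 − 2840 = 838; wedge = 143.8 − 101.9 = 41.9.
Deadweight loss = ½ × 838 × 41.9 = £17556.10.

£17556.10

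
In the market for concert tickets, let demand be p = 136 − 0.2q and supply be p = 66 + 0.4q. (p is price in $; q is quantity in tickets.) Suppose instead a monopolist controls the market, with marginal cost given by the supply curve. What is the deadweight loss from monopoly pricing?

Competitive equilibrium: 136 − 0.2q = 66 + 0.4q → q* = 116.6667, p* = 112.6667.
Marginal revenue: MR = 136 − 0.4q. Set MR = MC: 136 − 0.4q = 66 + 0.4q → q_m = 87.5.
Price p_m = 136 − 0.2·87.5 = 118.5; MC(q_m) = 66 + 0.4·87.5 = 101.
Competitive q* = 116.6667, so Δq = 29.1667; wedge = 118.5 − 101 = 17.5.
Welfare loss = ½ × 29.1667 × 17.5 = $255.21.

$255.21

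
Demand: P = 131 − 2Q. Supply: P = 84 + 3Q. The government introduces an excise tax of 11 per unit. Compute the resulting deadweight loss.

Competitive equilibrium: 131 − 2Q = 84 + 3Q → Q* = 9.4, P* = 112.2.
With the tax, the buyer price exceeds the seller price by 11: (131 − 2Q) − (84 + 3Q) = 11 → Q' = 7.2.
ΔQ = 9.4 − 7.2 = 2.2; the wedge equals the tax, 11.
Welfare loss = ½ × 2.2 × 11 = 12.10.

12.10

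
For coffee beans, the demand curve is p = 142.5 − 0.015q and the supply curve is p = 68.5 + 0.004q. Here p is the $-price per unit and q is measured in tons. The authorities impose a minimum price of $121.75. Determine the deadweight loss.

$59917.90

Competitive equilibrium: 142.5 − 0.015q = 68.5 + 0.004q → q* = 3894.736842, p* = 84.078947.
At the floor p = 121.75, quantity demanded = (142.5 − 121.75)/0.015 = 1383.333333.
Sellers' marginal cost at q' = 1383.333333: 68.5 + 0.004·1383.333333 = 74.033333.
Δq = 3894.736842 − 1383.333333 = 2511.403509; wedge = 121.75 − 74.033333 = 47.716667.
The triangle = ½ × 2511.403509 × 47.716667 = $59917.90.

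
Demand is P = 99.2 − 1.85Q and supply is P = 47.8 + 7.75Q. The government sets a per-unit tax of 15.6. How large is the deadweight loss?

Competitive equilibrium: 99.2 − 1.85Q = 47.8 + 7.75Q → Q* = 5.3542, P* = 89.2948.
With the tax, the buyer price exceeds the seller price by 15.6: (99.2 − 1.85Q) − (47.8 + 7.75Q) = 15.6 → Q' = 3.7292.
ΔQ = 5.3542 − 3.7292 = 1.625; the wedge equals the tax, 15.6.
The triangle = ½ × 1.625 × 15.6 = 12.675.

12.675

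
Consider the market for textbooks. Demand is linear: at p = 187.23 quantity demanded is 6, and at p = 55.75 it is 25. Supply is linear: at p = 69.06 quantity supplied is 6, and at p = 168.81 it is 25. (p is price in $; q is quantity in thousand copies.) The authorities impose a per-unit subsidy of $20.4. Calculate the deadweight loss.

$17.10 thousand

Demand slope = (55.75 − 187.23)/(25 − 6) = −6.92, so p = 228.75 − 6.92q.
Supply slope = (168.81 − 69.06)/(25 − 6) = 5.25, so p = 37.56 + 5.25q.
Competitive equilibrium: 228.75 − 6.92q = 37.56 + 5.25q → q* = 15.7099, p* = 120.0372.
The subsidy lowers effective supply by 20.4: p = 17.16 + 5.25q.
New quantity: 228.75 − 6.92q = 17.16 + 5.25q → q' = 17.3862.
Overproduction Δq = 17.3862 − 15.7099 = 1.6763; wedge = subsidy = 20.4.
Welfare loss = ½ × 1.6763 × 20.4 = $17.10 thousand.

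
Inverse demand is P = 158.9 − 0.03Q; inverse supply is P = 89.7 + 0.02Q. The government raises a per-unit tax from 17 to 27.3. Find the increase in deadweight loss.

4562.90

Competitive equilibrium: 158.9 − 0.03Q = 89.7 + 0.02Q → Q* = 1384, P* = 117.38.
For a per-unit tax t: ΔQ = t/0.05, so DWL = ½·t·(t/0.05) = t²/0.1.
At t = 17: DWL = 2890. At t = 27.3: DWL = 7452.9.
Increase = 7452.9 − 2890 = 4562.90.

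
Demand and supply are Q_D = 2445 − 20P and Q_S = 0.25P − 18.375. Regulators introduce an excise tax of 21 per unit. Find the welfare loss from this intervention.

In inverse form: demand P = 122.25 − 0.05Q, supply P = 73.5 + 4Q.
Competitive equilibrium: 122.25 − 0.05Q = 73.5 + 4Q → Q* = 12.037, P* = 121.6481.
With the tax, the buyer price exceeds the seller price by 21: (122.25 − 0.05Q) − (73.5 + 4Q) = 21 → Q' = 6.8519.
ΔQ = 12.037 − 6.8519 = 5.1851; the wedge equals the tax, 21.
DWL = ½ × 5.1851 × 21 = 54.44.

54.44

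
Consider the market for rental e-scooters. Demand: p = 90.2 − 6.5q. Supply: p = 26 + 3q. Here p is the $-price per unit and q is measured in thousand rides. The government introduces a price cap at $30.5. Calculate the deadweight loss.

Competitive equilibrium: 90.2 − 6.5q = 26 + 3q → q* = 6.7579, p* = 46.2737.
At the ceiling p = 30.5, quantity supplied = (30.5 − 26)/3 = 1.5.
Willingness to pay at q' = 1.5: 90.2 − 6.5·1.5 = 80.45.
Δq = 6.7579 − 1.5 = 5.2579; wedge = 80.45 − 30.5 = 49.95.
Welfare loss = ½ × 5.2579 × 49.95 = $131.32 thousand.

$131.32 thousand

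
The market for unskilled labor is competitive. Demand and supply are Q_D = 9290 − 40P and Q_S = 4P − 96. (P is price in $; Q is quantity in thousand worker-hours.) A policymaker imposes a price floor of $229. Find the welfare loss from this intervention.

$54102.27 thousand

In inverse form: demand P = 232.25 − 0.025Q, supply P = 24 + 0.25Q.
Competitive equilibrium: 232.25 − 0.025Q = 24 + 0.25Q → Q* = 757.2727, P* = 213.3182.
At the floor P = 229, quantity demanded = (232.25 − 229)/0.025 = 130.
Sellers' marginal cost at Q' = 130: 24 + 0.25·130 = 56.5.
ΔQ = 757.2727 − 130 = 627.2727; wedge = 229 − 56.5 = 172.5.
The triangle = ½ × 627.2727 × 172.5 = $54102.27 thousand.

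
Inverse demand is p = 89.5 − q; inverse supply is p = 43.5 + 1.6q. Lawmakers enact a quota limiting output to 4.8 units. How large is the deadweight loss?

Competitive equilibrium: 89.5 − q = 43.5 + 1.6q → q* = 17.69231, p* = 71.80769.
At q = 4.8: demand price = 89.5 − 1·4.8 = 84.7; supply price = 43.5 + 1.6·4.8 = 51.18.
Δq = 17.69231 − 4.8 = 12.89231; wedge = 84.7 − 51.18 = 33.52.
The triangle = ½ × 12.89231 × 33.52 = 216.08.

216.08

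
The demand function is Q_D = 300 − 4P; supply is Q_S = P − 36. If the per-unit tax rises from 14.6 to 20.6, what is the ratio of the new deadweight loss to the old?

In inverse form: demand P = 75 − 0.25Q, supply P = 36 + Q.
Competitive equilibrium: 75 − 0.25Q = 36 + Q → Q* = 31.2, P* = 67.2.
For a per-unit tax t: ΔQ = t/1.25, so DWL = ½·t·(t/1.25) = t²/2.5.
At t = 14.6: DWL = 85.264. At t = 20.6: DWL = 169.744.
Ratio = (20.6/14.6)² = 1.991.

1.991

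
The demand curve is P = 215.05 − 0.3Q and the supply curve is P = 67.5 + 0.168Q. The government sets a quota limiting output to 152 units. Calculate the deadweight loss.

6238.35

Competitive equilibrium: 215.05 − 0.3Q = 67.5 + 0.168Q → Q* = 315.2778, P* = 120.4667.
At Q = 152: demand price = 215.05 − 0.3·152 = 169.45; supply price = 67.5 + 0.168·152 = 93.036.
ΔQ = 315.2778 − 152 = 163.2778; wedge = 169.45 − 93.036 = 76.414.
Deadweight loss = ½ × 163.2778 × 76.414 = 6238.35.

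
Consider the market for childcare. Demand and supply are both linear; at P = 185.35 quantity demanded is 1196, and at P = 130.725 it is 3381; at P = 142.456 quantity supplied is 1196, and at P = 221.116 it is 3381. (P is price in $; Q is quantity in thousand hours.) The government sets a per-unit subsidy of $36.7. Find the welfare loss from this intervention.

Demand slope = (130.725 − 185.35)/(3381 − 1196) = −0.025, so P = 215.25 − 0.025Q.
Supply slope = (221.116 − 142.456)/(3381 − 1196) = 0.036, so P = 99.4 + 0.036Q.
Competitive equilibrium: 215.25 − 0.025Q = 99.4 + 0.036Q → Q* = 1899.1803, P* = 167.7705.
The subsidy lowers effective supply by 36.7: P = 62.7 + 0.036Q.
New quantity: 215.25 − 0.025Q = 62.7 + 0.036Q → Q' = 2500.8197.
Overproduction ΔQ = 2500.8197 − 1899.1803 = 601.6394; wedge = subsidy = 36.7.
Welfare loss = ½ × 601.6394 × 36.7 = $11040.08 thousand.

$11040.08 thousand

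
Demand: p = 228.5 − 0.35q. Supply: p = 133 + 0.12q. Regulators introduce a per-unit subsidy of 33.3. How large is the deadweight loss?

1179.67

Competitive equilibrium: 228.5 − 0.35q = 133 + 0.12q → q* = 203.1915, p* = 157.383.
The subsidy lowers effective supply by 33.3: p = 99.7 + 0.12q.
New quantity: 228.5 − 0.35q = 99.7 + 0.12q → q' = 274.0426.
Overproduction Δq = 274.0426 − 203.1915 = 70.8511; wedge = subsidy = 33.3.
The triangle = ½ × 70.8511 × 33.3 = 1179.67.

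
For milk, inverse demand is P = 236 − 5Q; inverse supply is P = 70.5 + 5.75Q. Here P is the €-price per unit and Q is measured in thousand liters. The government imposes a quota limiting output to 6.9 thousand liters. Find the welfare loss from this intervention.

Competitive equilibrium: 236 − 5Q = 70.5 + 5.75Q → Q* = 15.3953, P* = 159.0233.
At Q = 6.9: demand price = 236 − 5·6.9 = 201.5; supply price = 70.5 + 5.75·6.9 = 110.175.
ΔQ = 15.3953 − 6.9 = 8.4953; wedge = 201.5 − 110.175 = 91.325.
Welfare loss = ½ × 8.4953 × 91.325 = €387.92 thousand.

€387.92 thousand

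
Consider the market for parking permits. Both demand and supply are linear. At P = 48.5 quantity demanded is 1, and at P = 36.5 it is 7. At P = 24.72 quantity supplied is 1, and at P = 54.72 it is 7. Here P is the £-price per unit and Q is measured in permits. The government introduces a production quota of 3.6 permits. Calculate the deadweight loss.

£2.22

Demand slope = (36.5 − 48.5)/(7 − 1) = −2, so P = 50.5 − 2Q.
Supply slope = (54.72 − 24.72)/(7 − 1) = 5, so P = 19.72 + 5Q.
Competitive equilibrium: 50.5 − 2Q = 19.72 + 5Q → Q* = 4.3971, P* = 41.7057.
At Q = 3.6: demand price = 50.5 − 2·3.6 = 43.3; supply price = 19.72 + 5·3.6 = 37.72.
ΔQ = 4.3971 − 3.6 = 0.7971; wedge = 43.3 − 37.72 = 5.58.
The triangle = ½ × 0.7971 × 5.58 = £2.22.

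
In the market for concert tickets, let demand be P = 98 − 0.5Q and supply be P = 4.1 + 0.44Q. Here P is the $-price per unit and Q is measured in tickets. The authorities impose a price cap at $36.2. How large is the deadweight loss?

$341.09

Competitive equilibrium: 98 − 0.5Q = 4.1 + 0.44Q → Q* = 99.8936, P* = 48.0532.
At the ceiling P = 36.2, quantity supplied = (36.2 − 4.1)/0.44 = 72.9545.
Willingness to pay at Q' = 72.9545: 98 − 0.5·72.9545 = 61.5228.
ΔQ = 99.8936 − 72.9545 = 26.9391; wedge = 61.5228 − 36.2 = 25.3228.
Deadweight loss = ½ × 26.9391 × 25.3228 = $341.09.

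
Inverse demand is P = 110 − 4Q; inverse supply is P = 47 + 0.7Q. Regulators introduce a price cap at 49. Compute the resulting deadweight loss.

261.42

Competitive equilibrium: 110 − 4Q = 47 + 0.7Q → Q* = 13.4043, P* = 56.383.
At the ceiling P = 49, quantity supplied = (49 − 47)/0.7 = 2.8571.
Willingness to pay at Q' = 2.8571: 110 − 4·2.8571 = 98.5716.
ΔQ = 13.4043 − 2.8571 = 10.5472; wedge = 98.5716 − 49 = 49.5716.
The triangle = ½ × 10.5472 × 49.5716 = 261.42.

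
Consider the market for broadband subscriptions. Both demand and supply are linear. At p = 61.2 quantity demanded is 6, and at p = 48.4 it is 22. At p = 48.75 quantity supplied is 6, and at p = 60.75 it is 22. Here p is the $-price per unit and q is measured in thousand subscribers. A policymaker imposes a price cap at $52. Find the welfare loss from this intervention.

$10.60 thousand

Demand slope = (48.4 − 61.2)/(22 − 6) = −0.8, so p = 66 − 0.8q.
Supply slope = (60.75 − 48.75)/(22 − 6) = 0.75, so p = 44.25 + 0.75q.
Competitive equilibrium: 66 − 0.8q = 44.25 + 0.75q → q* = 14.0323, p* = 54.7742.
At the ceiling p = 52, quantity supplied = (52 − 44.25)/0.75 = 10.3333.
Willingness to pay at q' = 10.3333: 66 − 0.8·10.3333 = 57.7334.
Δq = 14.0323 − 10.3333 = 3.699; wedge = 57.7334 − 52 = 5.7334.
The triangle = ½ × 3.699 × 5.7334 = $10.60 thousand.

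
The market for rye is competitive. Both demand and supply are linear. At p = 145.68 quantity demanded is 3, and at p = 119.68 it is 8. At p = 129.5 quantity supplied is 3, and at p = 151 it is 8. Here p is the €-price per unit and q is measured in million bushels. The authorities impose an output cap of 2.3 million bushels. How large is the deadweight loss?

€27.43 million

Demand slope = (119.68 − 145.68)/(8 − 3) = −5.2, so p = 161.28 − 5.2q.
Supply slope = (151 − 129.5)/(8 − 3) = 4.3, so p = 116.6 + 4.3q.
Competitive equilibrium: 161.28 − 5.2q = 116.6 + 4.3q → q* = 4.7032, p* = 136.8236.
At q = 2.3: demand price = 161.28 − 5.2·2.3 = 149.32; supply price = 116.6 + 4.3·2.3 = 126.49.
Δq = 4.7032 − 2.3 = 2.4032; wedge = 149.32 − 126.49 = 22.83.
The triangle = ½ × 2.4032 × 22.83 = €27.43 million.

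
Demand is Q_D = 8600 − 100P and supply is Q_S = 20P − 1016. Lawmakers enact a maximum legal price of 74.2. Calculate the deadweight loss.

In inverse form: demand P = 86 − 0.01Q, supply P = 50.8 + 0.05Q.
Competitive equilibrium: 86 − 0.01Q = 50.8 + 0.05Q → Q* = 586.6667, P* = 80.1333.
At the ceiling P = 74.2, quantity supplied = (74.2 − 50.8)/0.05 = 468.
Willingness to pay at Q' = 468: 86 − 0.01·468 = 81.32.
ΔQ = 586.6667 − 468 = 118.6667; wedge = 81.32 − 74.2 = 7.12.
DWL = ½ × 118.6667 × 7.12 = 422.45.

422.45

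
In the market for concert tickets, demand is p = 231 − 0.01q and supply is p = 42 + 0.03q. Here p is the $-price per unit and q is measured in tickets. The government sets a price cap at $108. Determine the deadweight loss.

$127512.50

Competitive equilibrium: 231 − 0.01q = 42 + 0.03q → q* = 4725, p* = 183.75.
At the ceiling p = 108, quantity supplied = (108 − 42)/0.03 = 2200.
Willingness to pay at q' = 2200: 231 − 0.01·2200 = 209.
Δq = 4725 − 2200 = 2525; wedge = 209 − 108 = 101.
DWL = ½ × 2525 × 101 = $127512.50.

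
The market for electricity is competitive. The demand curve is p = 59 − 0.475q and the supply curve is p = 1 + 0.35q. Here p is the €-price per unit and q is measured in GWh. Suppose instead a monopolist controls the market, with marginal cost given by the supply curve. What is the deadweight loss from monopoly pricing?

Competitive equilibrium: 59 − 0.475q = 1 + 0.35q → q* = 70.303, p* = 25.6061.
Marginal revenue: MR = 59 − 0.95q. Set MR = MC: 59 − 0.95q = 1 + 0.35q → q_m = 44.6154.
Price p_m = 59 − 0.475·44.6154 = 37.8077; MC(q_m) = 1 + 0.35·44.6154 = 16.6154.
Competitive q* = 70.303, so Δq = 25.6876; wedge = 37.8077 − 16.6154 = 21.1923.
Welfare loss = ½ × 25.6876 × 21.1923 = €272.19.

€272.19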